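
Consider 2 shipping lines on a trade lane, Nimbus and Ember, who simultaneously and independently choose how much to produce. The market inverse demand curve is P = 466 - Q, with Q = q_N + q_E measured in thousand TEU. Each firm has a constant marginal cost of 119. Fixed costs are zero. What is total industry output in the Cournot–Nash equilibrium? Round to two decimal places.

231.33

Each firm earns π_i = (466 - Q)q_i - 119q_i.
First-order condition (treating rivals' output as given): 347 - 2q_i - q_j = 0.
By symmetry each firm produces the same amount; substituting q_j = q_i yields q_i = 347/3.
Total output Q = 347/3 + 347/3 = 694/3.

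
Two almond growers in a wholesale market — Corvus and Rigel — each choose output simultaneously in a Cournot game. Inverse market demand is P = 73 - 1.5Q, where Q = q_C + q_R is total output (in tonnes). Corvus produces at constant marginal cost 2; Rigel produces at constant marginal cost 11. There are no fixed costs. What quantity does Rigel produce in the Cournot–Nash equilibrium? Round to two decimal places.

11.78

Corvus's profit: π_C = (73 - 1.5Q)q_C - (2q_C). Setting ∂π_C/∂q_C = 0: 71 - 3q_C - (3/2)(q_R) = 0.
Rigel's profit: π_R = (73 - 1.5Q)q_R - (11q_R). Setting ∂π_R/∂q_R = 0: 62 - 3q_R - (3/2)(q_C) = 0.
Rearranging gives the reaction functions q_C = (71 - (3/2)q_R)/3 and q_R = (62 - (3/2)q_C)/3.
Substituting one into the other gives q_C = 160/9 and q_R = 106/9.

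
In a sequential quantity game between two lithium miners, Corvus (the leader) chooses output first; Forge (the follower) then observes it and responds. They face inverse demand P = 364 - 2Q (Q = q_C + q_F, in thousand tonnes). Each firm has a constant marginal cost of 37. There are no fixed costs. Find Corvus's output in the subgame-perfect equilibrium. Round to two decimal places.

81.75

The follower Forge best-responds to any q_C: π_F = (364 - 2Q)q_F - 37q_F.
Setting the follower's marginal profit to zero, 327 - 2q_C - 4q_F = 0, i.e. q_F = (327 - 2q_C)/4.
The leader anticipates this reaction. Substituting into P = 364 - 2Q gives P = 401/2 - q_C, so π_C = (401/2 - q_C)q_C - 37q_C.
Leader FOC: 327/2 - 2q_C = 0, so q_C = 327/4.
Then q_F = (327 - 2·(327/4))/4 = 327/8.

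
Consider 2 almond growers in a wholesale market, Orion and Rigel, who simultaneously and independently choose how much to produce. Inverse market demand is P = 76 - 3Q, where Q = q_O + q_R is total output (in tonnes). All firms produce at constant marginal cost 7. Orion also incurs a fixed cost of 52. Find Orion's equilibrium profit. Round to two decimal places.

124.33

Each firm earns π_i = (76 - 3Q)q_i - 7q_i.
First-order condition (treating rivals' output as given): 69 - 6q_i - 3q_j = 0.
By symmetry each firm produces the same amount; substituting q_j = q_i yields q_i = 69/9 = 23/3.
Price P = 76 - 3·(46/3) = 30.
Orion's profit: (30 - 7)·(23/3) - 52 = 373/3.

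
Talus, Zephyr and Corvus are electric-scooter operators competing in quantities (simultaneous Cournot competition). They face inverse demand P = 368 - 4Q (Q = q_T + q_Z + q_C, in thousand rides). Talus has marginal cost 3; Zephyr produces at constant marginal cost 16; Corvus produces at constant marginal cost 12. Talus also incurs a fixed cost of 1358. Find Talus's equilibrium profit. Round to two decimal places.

Talus's profit: π_T = (368 - 4Q)q_T - (3q_T). Setting ∂π_T/∂q_T = 0: 365 - 8q_T - 4(q_Z + q_C) = 0.
Zephyr's first-order condition: 352 - 8q_Z - 4(q_T + q_C) = 0.
Corvus's first-order condition: 356 - 8q_C - 4(q_T + q_Z) = 0.
Adding the 3 first-order conditions: 1073 − 16Q = 0, so Q = 1073/16.
Back-substituting: q_T = (365 − 1073/4)/4 = 387/16, q_Z = (352 − 1073/4)/4 = 335/16, q_C = (356 − 1073/4)/4 = 351/16.
Price P = 368 - 4·(1073/16) = 399/4.
Talus's profit: (399/4 - 3)·(387/16) - 1358 = 982.1406.

982.14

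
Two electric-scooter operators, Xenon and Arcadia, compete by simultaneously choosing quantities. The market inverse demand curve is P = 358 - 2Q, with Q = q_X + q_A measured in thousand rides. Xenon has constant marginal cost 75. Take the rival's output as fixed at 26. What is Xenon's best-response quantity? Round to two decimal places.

With the rival's output fixed at 26, Xenon's profit is π_X = (358 - 2·26 - 2q_X)q_X - (75q_X) = (306 - 2q_X)q_X - (75q_X).
∂π_X/∂q_X = 231 - 4q_X = 0, so q_X = 231/4.

57.75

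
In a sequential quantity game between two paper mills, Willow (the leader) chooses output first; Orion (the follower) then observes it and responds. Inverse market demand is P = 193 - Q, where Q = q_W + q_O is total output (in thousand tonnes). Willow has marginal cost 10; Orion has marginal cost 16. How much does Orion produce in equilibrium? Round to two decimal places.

41.25

Solve by backward induction. Given q_W, the follower Orion maximises π_O = (193 - q_W - q_O)q_O - 16q_O.
Setting the follower's marginal profit to zero, 177 - q_W - 2q_O = 0, i.e. q_O = (177 - q_W)/2.
Willow substitutes q_O(q_W) into its own profit: π_W = q_W(193 - q_W - (177 - q_W)/2) - 10q_W = (209/2 - (1/2)q_W)q_W - 10q_W.
Maximising: ∂π_W/∂q_W = 189/2 - q_W = 0, giving q_W = 189/2.
Then q_O = (177 - 189/2)/2 = 165/4.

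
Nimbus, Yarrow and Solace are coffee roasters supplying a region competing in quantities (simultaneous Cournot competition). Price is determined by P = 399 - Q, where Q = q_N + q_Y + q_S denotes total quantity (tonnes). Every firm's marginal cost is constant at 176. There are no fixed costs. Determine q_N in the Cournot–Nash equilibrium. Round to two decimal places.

55.75

A representative firm's profit is π_i = q_i(399 - Q) - 176q_i.
First-order condition (treating rivals' output as given): 223 - 2q_i - Σ_{j≠i} q_j = 0.
By symmetry each firm produces the same amount; substituting Σ_{j≠i} q_j = 2q_i yields q_i = 223/4.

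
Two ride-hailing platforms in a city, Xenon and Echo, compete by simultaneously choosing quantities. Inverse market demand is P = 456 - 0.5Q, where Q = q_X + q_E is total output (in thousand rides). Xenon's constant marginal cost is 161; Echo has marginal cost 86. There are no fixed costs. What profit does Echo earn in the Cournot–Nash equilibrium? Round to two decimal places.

44005.56

Xenon's profit: π_X = (456 - 0.5Q)q_X - (161q_X). Setting ∂π_X/∂q_X = 0: 295 - q_X - (1/2)(q_E) = 0.
Echo's first-order condition: 370 - q_E - (1/2)(q_X) = 0.
Best responses: q_X = (295 - (1/2)q_E), q_E = (370 - (1/2)q_X).
Substituting one into the other gives q_X = 440/3 and q_E = 890/3.
Price P = 456 - (1/2)·(1330/3) = 703/3.
Echo's profit: (703/3 - 86)·(890/3) = 44005.5556.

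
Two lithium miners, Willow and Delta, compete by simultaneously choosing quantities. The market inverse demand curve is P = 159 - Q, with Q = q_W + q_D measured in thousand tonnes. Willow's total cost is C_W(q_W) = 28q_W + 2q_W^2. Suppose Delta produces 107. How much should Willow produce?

4

With the rival's output fixed at 107, Willow's profit is π_W = (159 - 107 - q_W)q_W - (28q_W + 2q_W²) = (52 - q_W)q_W - (28q_W + 2q_W²).
∂π_W/∂q_W = 24 - 6q_W = 0, so q_W = 4.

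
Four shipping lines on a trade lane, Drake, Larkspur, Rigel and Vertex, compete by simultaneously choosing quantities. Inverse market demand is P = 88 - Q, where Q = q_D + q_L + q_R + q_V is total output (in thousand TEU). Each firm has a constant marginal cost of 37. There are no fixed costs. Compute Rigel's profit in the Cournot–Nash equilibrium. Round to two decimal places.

104.04

A representative firm's profit is π_i = q_i(88 - Q) - 37q_i.
First-order condition (treating rivals' output as given): 51 - 2q_i - Σ_{j≠i} q_j = 0.
By symmetry each firm produces the same amount; substituting Σ_{j≠i} q_j = 3q_i yields q_i = 51/5.
Price P = 88 - 204/5 = 236/5.
Rigel's profit: (236/5 - 37)·(51/5) = 104.0400.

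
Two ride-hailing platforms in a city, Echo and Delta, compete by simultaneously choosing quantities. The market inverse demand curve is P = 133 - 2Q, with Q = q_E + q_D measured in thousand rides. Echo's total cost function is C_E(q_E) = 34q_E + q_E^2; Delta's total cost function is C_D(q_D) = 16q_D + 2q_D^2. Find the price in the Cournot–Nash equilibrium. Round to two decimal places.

Echo's profit: π_E = (133 - 2Q)q_E - (34q_E + q_E²). Setting ∂π_E/∂q_E = 0: 99 - 6q_E - 2(q_D) = 0.
Delta's first-order condition: 117 - 8q_D - 2(q_E) = 0.
Rearranging gives the reaction functions q_E = (99 - 2q_D)/6 and q_D = (117 - 2q_E)/8.
Solving the pair: q_E = 279/22, q_D = 126/11.
Total output Q = 531/22, so price P = 133 - 2·(531/22) = 932/11.

84.73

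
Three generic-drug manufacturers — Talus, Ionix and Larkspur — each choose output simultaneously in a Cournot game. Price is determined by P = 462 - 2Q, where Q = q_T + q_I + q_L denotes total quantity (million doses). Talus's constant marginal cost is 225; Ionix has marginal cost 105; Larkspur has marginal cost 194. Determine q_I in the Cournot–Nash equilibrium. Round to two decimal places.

70.75

Talus's profit: π_T = (462 - 2Q)q_T - (225q_T). Setting ∂π_T/∂q_T = 0: 237 - 4q_T - 2(q_I + q_L) = 0.
Ionix's profit: π_I = (462 - 2Q)q_I - (105q_I). Setting ∂π_I/∂q_I = 0: 357 - 4q_I - 2(q_T + q_L) = 0.
Larkspur's profit: π_L = (462 - 2Q)q_L - (194q_L). Setting ∂π_L/∂q_L = 0: 268 - 4q_L - 2(q_T + q_I) = 0.
Adding the 3 conditions: 862 − 4Q − 4Q = 0, i.e. Q = 431/4.
Back-substituting: q_T = (237 − 431/2)/2 = 43/4, q_I = (357 − 431/2)/2 = 283/4, q_L = (268 − 431/2)/2 = 105/4.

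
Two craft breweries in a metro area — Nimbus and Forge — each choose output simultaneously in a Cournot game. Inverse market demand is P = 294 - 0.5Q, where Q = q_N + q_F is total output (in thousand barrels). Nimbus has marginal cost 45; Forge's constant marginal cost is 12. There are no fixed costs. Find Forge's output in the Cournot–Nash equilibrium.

210

Nimbus's profit: π_N = (294 - 0.5Q)q_N - (45q_N). Setting ∂π_N/∂q_N = 0: 249 - q_N - (1/2)(q_F) = 0.
Forge's first-order condition: 282 - q_F - (1/2)(q_N) = 0.
Rearranging gives the reaction functions q_N = (249 - (1/2)q_F) and q_F = (282 - (1/2)q_N).
Solving the pair: q_N = 144, q_F = 210.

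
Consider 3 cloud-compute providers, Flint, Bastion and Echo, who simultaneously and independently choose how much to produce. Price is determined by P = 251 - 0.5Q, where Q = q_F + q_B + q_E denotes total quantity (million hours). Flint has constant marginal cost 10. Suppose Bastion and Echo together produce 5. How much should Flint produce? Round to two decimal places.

238.50

With rivals' combined output fixed at 5, Flint's profit is π_F = (251 - (1/2)·5 - (1/2)q_F)q_F - (10q_F) = (497/2 - (1/2)q_F)q_F - (10q_F).
∂π_F/∂q_F = 477/2 - q_F = 0, so q_F = 477/2.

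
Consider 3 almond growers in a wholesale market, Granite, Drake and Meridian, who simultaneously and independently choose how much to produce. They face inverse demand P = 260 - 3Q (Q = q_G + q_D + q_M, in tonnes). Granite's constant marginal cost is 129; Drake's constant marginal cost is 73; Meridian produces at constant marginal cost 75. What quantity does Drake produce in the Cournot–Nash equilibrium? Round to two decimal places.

Granite's profit: π_G = (260 - 3Q)q_G - (129q_G). Setting ∂π_G/∂q_G = 0: 131 - 6q_G - 3(q_D + q_M) = 0.
Drake's first-order condition: 187 - 6q_D - 3(q_G + q_M) = 0.
Meridian's first-order condition: 185 - 6q_M - 3(q_G + q_D) = 0.
Adding the 3 conditions: 503 − 6Q − 6Q = 0, i.e. Q = 503/12.
Back-substituting: q_G = (131 − 503/4)/3 = 7/4, q_D = (187 − 503/4)/3 = 245/12, q_M = (185 − 503/4)/3 = 79/4.

20.42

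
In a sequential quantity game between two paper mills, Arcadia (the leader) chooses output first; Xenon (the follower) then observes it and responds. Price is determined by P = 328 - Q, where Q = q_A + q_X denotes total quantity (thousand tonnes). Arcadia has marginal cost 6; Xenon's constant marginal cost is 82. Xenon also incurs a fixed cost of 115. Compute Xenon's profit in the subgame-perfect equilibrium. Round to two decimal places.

437.25

The follower Xenon best-responds to any q_A: π_X = (328 - Q)q_X - 82q_X.
∂π_X/∂q_X = 246 - q_A - 2q_X = 0 gives the reaction function q_X = (246 - q_A)/2.
Arcadia substitutes q_X(q_A) into its own profit: π_A = q_A(328 - q_A - (246 - q_A)/2) - 6q_A = (205 - (1/2)q_A)q_A - 6q_A.
Leader FOC: 199 - q_A = 0, so q_A = 199.
Then q_X = (246 - 199)/2 = 47/2.
Price P = 328 - 445/2 = 211/2.
Xenon's profit: (211/2 - 82)·(47/2) - 115 = 1749/4.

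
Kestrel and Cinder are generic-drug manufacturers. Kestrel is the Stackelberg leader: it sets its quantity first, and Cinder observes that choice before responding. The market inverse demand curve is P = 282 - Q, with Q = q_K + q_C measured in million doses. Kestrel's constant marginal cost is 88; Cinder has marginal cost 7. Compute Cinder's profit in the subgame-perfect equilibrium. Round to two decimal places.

11935.56

The follower Cinder best-responds to any q_K: π_C = (282 - Q)q_C - 7q_C.
∂π_C/∂q_C = 275 - q_K - 2q_C = 0 gives the reaction function q_C = (275 - q_K)/2.
The leader anticipates this reaction. Substituting into P = 282 - Q gives P = 289/2 - (1/2)q_K, so π_K = (289/2 - (1/2)q_K)q_K - 88q_K.
Maximising: ∂π_K/∂q_K = 113/2 - q_K = 0, giving q_K = 113/2.
Then q_C = (275 - 113/2)/2 = 437/4.
Price P = 282 - 663/4 = 465/4.
Cinder's profit: (465/4 - 7)·(437/4) = 11935.5625.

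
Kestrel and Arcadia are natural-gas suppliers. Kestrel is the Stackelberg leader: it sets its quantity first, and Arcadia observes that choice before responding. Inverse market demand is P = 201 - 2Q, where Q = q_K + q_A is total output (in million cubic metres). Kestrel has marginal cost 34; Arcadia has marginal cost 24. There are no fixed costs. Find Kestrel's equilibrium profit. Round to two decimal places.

1540.56

Solve by backward induction. Given q_K, the follower Arcadia maximises π_A = (201 - 2q_K - 2q_A)q_A - 24q_A.
Follower FOC: 177 - 2q_K - 4q_A = 0, so q_A(q_K) = (177 - 2q_K)/4.
The leader anticipates this reaction. Substituting into P = 201 - 2Q gives P = 225/2 - q_K, so π_K = (225/2 - q_K)q_K - 34q_K.
The leader's first-order condition 157/2 - 2q_K = 0 yields q_K = 157/4.
Then q_A = (177 - 2·(157/4))/4 = 197/8.
Price P = 201 - 2·(511/8) = 293/4.
Kestrel's profit: (293/4 - 34)·(157/4) = 1540.5625.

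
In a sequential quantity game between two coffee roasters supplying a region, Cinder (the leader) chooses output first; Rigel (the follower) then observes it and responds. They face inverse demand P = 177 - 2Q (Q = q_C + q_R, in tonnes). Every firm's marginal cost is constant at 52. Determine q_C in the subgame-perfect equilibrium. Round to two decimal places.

Solve by backward induction. Given q_C, the follower Rigel maximises π_R = (177 - 2q_C - 2q_R)q_R - 52q_R.
∂π_R/∂q_R = 125 - 2q_C - 4q_R = 0 gives the reaction function q_R = (125 - 2q_C)/4.
Cinder substitutes q_R(q_C) into its own profit: π_C = q_C(177 - 2q_C - (125 - 2q_C)/2) - 52q_C = (229/2 - q_C)q_C - 52q_C.
Maximising: ∂π_C/∂q_C = 125/2 - 2q_C = 0, giving q_C = 125/4.
Then q_R = (125 - 2·(125/4))/4 = 125/8.

31.25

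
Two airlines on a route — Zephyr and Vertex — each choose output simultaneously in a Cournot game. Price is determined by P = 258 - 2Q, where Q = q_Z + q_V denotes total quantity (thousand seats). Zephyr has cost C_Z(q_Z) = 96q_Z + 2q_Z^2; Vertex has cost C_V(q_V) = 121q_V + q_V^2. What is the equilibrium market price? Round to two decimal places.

191.18

Zephyr's profit: π_Z = (258 - 2Q)q_Z - (96q_Z + 2q_Z²). Setting ∂π_Z/∂q_Z = 0: 162 - 8q_Z - 2(q_V) = 0.
Vertex's first-order condition: 137 - 6q_V - 2(q_Z) = 0.
Best responses: q_Z = (162 - 2q_V)/8, q_V = (137 - 2q_Z)/6.
Solving the pair: q_Z = 349/22, q_V = 193/11.
Total output Q = 735/22, so price P = 258 - 2·(735/22) = 191.1818.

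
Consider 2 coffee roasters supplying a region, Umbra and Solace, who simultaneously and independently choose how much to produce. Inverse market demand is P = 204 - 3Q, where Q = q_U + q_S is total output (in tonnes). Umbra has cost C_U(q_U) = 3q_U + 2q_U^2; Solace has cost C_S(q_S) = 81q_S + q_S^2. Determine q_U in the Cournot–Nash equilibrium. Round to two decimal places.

17.45

Umbra's profit: π_U = (204 - 3Q)q_U - (3q_U + 2q_U²). Setting ∂π_U/∂q_U = 0: 201 - 10q_U - 3(q_S) = 0.
Solace's first-order condition: 123 - 8q_S - 3(q_U) = 0.
So q_U = (201 - 3q_S)/10 and q_S = (123 - 3q_U)/8.
Substituting one into the other gives q_U = 1239/71 and q_S = 627/71.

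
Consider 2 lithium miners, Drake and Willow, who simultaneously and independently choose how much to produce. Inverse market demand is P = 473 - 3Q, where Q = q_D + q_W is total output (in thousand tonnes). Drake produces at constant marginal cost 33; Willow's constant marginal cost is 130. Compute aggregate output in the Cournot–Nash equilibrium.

Drake's profit: π_D = (473 - 3Q)q_D - (33q_D). Setting ∂π_D/∂q_D = 0: 440 - 6q_D - 3(q_W) = 0.
Willow's profit: π_W = (473 - 3Q)q_W - (130q_W). Setting ∂π_W/∂q_W = 0: 343 - 6q_W - 3(q_D) = 0.
Rearranging gives the reaction functions q_D = (440 - 3q_W)/6 and q_W = (343 - 3q_D)/6.
Substituting one into the other gives q_D = 179/3 and q_W = 82/3.
Total output Q = 179/3 + 82/3 = 87.

87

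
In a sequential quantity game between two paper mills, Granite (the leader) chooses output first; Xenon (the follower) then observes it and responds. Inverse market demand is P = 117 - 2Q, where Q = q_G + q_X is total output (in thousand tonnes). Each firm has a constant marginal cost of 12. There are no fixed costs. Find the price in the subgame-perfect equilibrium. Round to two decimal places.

38.25

The follower Xenon best-responds to any q_G: π_X = (117 - 2Q)q_X - 12q_X.
Follower FOC: 105 - 2q_G - 4q_X = 0, so q_X(q_G) = (105 - 2q_G)/4.
Granite substitutes q_X(q_G) into its own profit: π_G = q_G(117 - 2q_G - (105 - 2q_G)/2) - 12q_G = (129/2 - q_G)q_G - 12q_G.
Leader FOC: 105/2 - 2q_G = 0, so q_G = 105/4.
Then q_X = (105 - 2·(105/4))/4 = 105/8.
Total output Q = 315/8, so price P = 117 - 2·(315/8) = 153/4.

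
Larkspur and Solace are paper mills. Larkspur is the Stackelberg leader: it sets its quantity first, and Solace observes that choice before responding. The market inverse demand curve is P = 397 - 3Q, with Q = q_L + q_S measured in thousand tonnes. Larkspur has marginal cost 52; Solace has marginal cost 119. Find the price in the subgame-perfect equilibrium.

Solve by backward induction. Given q_L, the follower Solace maximises π_S = (397 - 3q_L - 3q_S)q_S - 119q_S.
Follower FOC: 278 - 3q_L - 6q_S = 0, so q_S(q_L) = (278 - 3q_L)/6.
Larkspur substitutes q_S(q_L) into its own profit: π_L = q_L(397 - 3q_L - (278 - 3q_L)/2) - 52q_L = (258 - (3/2)q_L)q_L - 52q_L.
Maximising: ∂π_L/∂q_L = 206 - 3q_L = 0, giving q_L = 206/3.
Then q_S = (278 - 3·(206/3))/6 = 12.
Total output Q = 242/3, so price P = 397 - 3·(242/3) = 155.

155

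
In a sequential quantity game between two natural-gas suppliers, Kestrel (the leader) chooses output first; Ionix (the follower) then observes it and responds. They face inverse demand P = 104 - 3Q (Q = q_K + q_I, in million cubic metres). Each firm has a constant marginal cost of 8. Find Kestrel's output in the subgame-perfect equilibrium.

16

The follower Ionix best-responds to any q_K: π_I = (104 - 3Q)q_I - 8q_I.
Setting the follower's marginal profit to zero, 96 - 3q_K - 6q_I = 0, i.e. q_I = (96 - 3q_K)/6.
Kestrel substitutes q_I(q_K) into its own profit: π_K = q_K(104 - 3q_K - (96 - 3q_K)/2) - 8q_K = (56 - (3/2)q_K)q_K - 8q_K.
Leader FOC: 48 - 3q_K = 0, so q_K = 16.
Then q_I = (96 - 3·16)/6 = 8.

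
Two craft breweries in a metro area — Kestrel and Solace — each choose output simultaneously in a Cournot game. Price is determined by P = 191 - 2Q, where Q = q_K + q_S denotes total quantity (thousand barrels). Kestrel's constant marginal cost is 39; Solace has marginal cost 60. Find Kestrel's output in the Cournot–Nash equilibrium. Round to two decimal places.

Kestrel's profit: π_K = (191 - 2Q)q_K - (39q_K). Setting ∂π_K/∂q_K = 0: 152 - 4q_K - 2(q_S) = 0.
Solace's first-order condition: 131 - 4q_S - 2(q_K) = 0.
So q_K = (152 - 2q_S)/4 and q_S = (131 - 2q_K)/4.
Substituting one into the other gives q_K = 173/6 and q_S = 55/3.

28.83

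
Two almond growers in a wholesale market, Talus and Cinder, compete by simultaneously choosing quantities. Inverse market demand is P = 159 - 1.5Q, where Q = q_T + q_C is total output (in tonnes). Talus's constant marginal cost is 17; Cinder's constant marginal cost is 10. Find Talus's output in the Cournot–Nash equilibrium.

30

Talus's profit: π_T = (159 - 1.5Q)q_T - (17q_T). Setting ∂π_T/∂q_T = 0: 142 - 3q_T - (3/2)(q_C) = 0.
Cinder's profit: π_C = (159 - 1.5Q)q_C - (10q_C). Setting ∂π_C/∂q_C = 0: 149 - 3q_C - (3/2)(q_T) = 0.
Rearranging gives the reaction functions q_T = (142 - (3/2)q_C)/3 and q_C = (149 - (3/2)q_T)/3.
Substituting one into the other gives q_T = 30 and q_C = 104/3.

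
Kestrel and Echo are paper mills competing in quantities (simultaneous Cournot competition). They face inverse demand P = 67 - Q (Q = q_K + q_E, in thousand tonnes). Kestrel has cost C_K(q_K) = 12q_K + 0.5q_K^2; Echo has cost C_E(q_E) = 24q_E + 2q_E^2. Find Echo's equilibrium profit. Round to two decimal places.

Kestrel's profit: π_K = (67 - Q)q_K - (12q_K + (1/2)q_K²). Setting ∂π_K/∂q_K = 0: 55 - 3q_K - (q_E) = 0.
Echo's profit: π_E = (67 - Q)q_E - (24q_E + 2q_E²). Setting ∂π_E/∂q_E = 0: 43 - 6q_E - (q_K) = 0.
So q_K = (55 - q_E)/3 and q_E = (43 - q_K)/6.
Substituting one into the other gives q_K = 287/17 and q_E = 74/17.
Price P = 67 - 361/17 = 778/17.
Echo's profit: (778/17)·(74/17) - 24·(74/17) - 2(74/17)² = 56.8443.

56.84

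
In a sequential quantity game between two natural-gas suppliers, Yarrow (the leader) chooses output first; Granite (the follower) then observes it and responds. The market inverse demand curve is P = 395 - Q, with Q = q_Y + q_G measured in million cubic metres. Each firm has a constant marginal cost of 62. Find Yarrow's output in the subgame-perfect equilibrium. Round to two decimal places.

Solve by backward induction. Given q_Y, the follower Granite maximises π_G = (395 - q_Y - q_G)q_G - 62q_G.
∂π_G/∂q_G = 333 - q_Y - 2q_G = 0 gives the reaction function q_G = (333 - q_Y)/2.
Yarrow substitutes q_G(q_Y) into its own profit: π_Y = q_Y(395 - q_Y - (333 - q_Y)/2) - 62q_Y = (457/2 - (1/2)q_Y)q_Y - 62q_Y.
The leader's first-order condition 333/2 - q_Y = 0 yields q_Y = 333/2.
Then q_G = (333 - 333/2)/2 = 333/4.

166.50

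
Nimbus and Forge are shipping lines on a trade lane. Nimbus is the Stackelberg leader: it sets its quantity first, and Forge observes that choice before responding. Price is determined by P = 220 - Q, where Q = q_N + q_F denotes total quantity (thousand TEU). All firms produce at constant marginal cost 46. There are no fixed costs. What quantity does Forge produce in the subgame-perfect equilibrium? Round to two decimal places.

Solve by backward induction. Given q_N, the follower Forge maximises π_F = (220 - q_N - q_F)q_F - 46q_F.
Follower FOC: 174 - q_N - 2q_F = 0, so q_F(q_N) = (174 - q_N)/2.
Nimbus substitutes q_F(q_N) into its own profit: π_N = q_N(220 - q_N - (174 - q_N)/2) - 46q_N = (133 - (1/2)q_N)q_N - 46q_N.
Leader FOC: 87 - q_N = 0, so q_N = 87.
Then q_F = (174 - 87)/2 = 87/2.

43.50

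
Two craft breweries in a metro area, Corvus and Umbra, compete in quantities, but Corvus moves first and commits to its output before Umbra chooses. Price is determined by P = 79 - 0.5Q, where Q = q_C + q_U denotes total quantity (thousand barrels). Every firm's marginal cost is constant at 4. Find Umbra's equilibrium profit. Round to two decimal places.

703.13

Solve by backward induction. Given q_C, the follower Umbra maximises π_U = (79 - (1/2)q_C - (1/2)q_U)q_U - 4q_U.
Follower FOC: 75 - (1/2)q_C - q_U = 0, so q_U(q_C) = (75 - (1/2)q_C).
Corvus substitutes q_U(q_C) into its own profit: π_C = q_C(79 - (1/2)q_C - (75 - (1/2)q_C)/2) - 4q_C = (83/2 - (1/4)q_C)q_C - 4q_C.
Leader FOC: 75/2 - (1/2)q_C = 0, so q_C = 75.
Then q_U = (75 - (1/2)·75) = 75/2.
Price P = 79 - (1/2)·(225/2) = 91/4.
Umbra's profit: (91/4 - 4)·(75/2) = 703.1250.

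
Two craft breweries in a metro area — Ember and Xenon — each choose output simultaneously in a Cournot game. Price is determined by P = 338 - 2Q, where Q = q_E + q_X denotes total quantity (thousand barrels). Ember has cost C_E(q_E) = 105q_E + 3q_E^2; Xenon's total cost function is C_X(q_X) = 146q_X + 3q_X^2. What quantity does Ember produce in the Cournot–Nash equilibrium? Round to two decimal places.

20.27

Ember's profit: π_E = (338 - 2Q)q_E - (105q_E + 3q_E²). Setting ∂π_E/∂q_E = 0: 233 - 10q_E - 2(q_X) = 0.
Xenon's profit: π_X = (338 - 2Q)q_X - (146q_X + 3q_X²). Setting ∂π_X/∂q_X = 0: 192 - 10q_X - 2(q_E) = 0.
So q_E = (233 - 2q_X)/10 and q_X = (192 - 2q_E)/10.
Substituting one into the other gives q_E = 973/48 and q_X = 727/48.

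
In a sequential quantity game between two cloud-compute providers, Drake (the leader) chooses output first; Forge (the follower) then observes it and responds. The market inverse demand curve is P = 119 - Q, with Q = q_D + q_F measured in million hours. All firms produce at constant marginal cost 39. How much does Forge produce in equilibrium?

Solve by backward induction. Given q_D, the follower Forge maximises π_F = (119 - q_D - q_F)q_F - 39q_F.
∂π_F/∂q_F = 80 - q_D - 2q_F = 0 gives the reaction function q_F = (80 - q_D)/2.
The leader anticipates this reaction. Substituting into P = 119 - Q gives P = 79 - (1/2)q_D, so π_D = (79 - (1/2)q_D)q_D - 39q_D.
The leader's first-order condition 40 - q_D = 0 yields q_D = 40.
Then q_F = (80 - 40)/2 = 20.

20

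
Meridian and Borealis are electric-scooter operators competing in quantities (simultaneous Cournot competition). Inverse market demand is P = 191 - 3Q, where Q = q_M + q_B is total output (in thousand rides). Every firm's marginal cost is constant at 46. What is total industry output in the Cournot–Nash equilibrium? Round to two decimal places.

A representative firm's profit is π_i = q_i(191 - 3Q) - 46q_i.
First-order condition (treating rivals' output as given): 145 - 6q_i - 3q_j = 0.
With identical firms every q_j equals q_i, so q_j = q_i and 145 = 9q_i, giving q_i = 145/9.
Total output Q = 145/9 + 145/9 = 290/9.

32.22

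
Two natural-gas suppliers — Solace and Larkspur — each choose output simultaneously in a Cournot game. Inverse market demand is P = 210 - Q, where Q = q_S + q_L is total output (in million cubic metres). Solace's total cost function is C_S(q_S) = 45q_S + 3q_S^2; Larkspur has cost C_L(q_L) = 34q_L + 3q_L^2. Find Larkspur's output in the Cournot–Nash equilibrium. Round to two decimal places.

Solace's profit: π_S = (210 - Q)q_S - (45q_S + 3q_S²). Setting ∂π_S/∂q_S = 0: 165 - 8q_S - (q_L) = 0.
Larkspur's first-order condition: 176 - 8q_L - (q_S) = 0.
Best responses: q_S = (165 - q_L)/8, q_L = (176 - q_S)/8.
Solving the pair: q_S = 1144/63, q_L = 1243/63.

19.73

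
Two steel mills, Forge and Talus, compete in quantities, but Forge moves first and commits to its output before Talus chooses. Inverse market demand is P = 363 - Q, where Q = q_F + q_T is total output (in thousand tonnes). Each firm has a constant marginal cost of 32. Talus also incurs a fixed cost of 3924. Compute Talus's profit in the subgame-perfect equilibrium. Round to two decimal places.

2923.56

The follower Talus best-responds to any q_F: π_T = (363 - Q)q_T - 32q_T.
∂π_T/∂q_T = 331 - q_F - 2q_T = 0 gives the reaction function q_T = (331 - q_F)/2.
The leader anticipates this reaction. Substituting into P = 363 - Q gives P = 395/2 - (1/2)q_F, so π_F = (395/2 - (1/2)q_F)q_F - 32q_F.
Maximising: ∂π_F/∂q_F = 331/2 - q_F = 0, giving q_F = 331/2.
Then q_T = (331 - 331/2)/2 = 331/4.
Price P = 363 - 993/4 = 459/4.
Talus's profit: (459/4 - 32)·(331/4) - 3924 = 2923.5625.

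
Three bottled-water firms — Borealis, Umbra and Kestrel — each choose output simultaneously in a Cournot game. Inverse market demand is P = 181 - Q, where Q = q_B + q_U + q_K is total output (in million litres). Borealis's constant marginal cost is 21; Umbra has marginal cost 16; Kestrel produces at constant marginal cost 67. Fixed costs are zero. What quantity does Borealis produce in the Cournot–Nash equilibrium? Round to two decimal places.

50.25

Borealis's profit: π_B = (181 - Q)q_B - (21q_B). Setting ∂π_B/∂q_B = 0: 160 - 2q_B - (q_U + q_K) = 0.
Umbra's profit: π_U = (181 - Q)q_U - (16q_U). Setting ∂π_U/∂q_U = 0: 165 - 2q_U - (q_B + q_K) = 0.
Kestrel's profit: π_K = (181 - Q)q_K - (67q_K). Setting ∂π_K/∂q_K = 0: 114 - 2q_K - (q_B + q_U) = 0.
Adding the 3 conditions: 439 − 2Q − 2Q = 0, i.e. Q = 439/4.
Back-substituting: q_B = (160 − 439/4) = 201/4, q_U = (165 − 439/4) = 221/4, q_K = (114 − 439/4) = 17/4.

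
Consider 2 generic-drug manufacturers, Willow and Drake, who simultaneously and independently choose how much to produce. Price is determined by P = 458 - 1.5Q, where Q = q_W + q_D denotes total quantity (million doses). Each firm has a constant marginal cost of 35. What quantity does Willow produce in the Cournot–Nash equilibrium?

Each firm earns π_i = (458 - 1.5Q)q_i - 35q_i.
First-order condition (treating rivals' output as given): 423 - 3q_i - (3/2)q_j = 0.
With identical firms every q_j equals q_i, so q_j = q_i and 423 = (9/2)q_i, giving q_i = 94.

94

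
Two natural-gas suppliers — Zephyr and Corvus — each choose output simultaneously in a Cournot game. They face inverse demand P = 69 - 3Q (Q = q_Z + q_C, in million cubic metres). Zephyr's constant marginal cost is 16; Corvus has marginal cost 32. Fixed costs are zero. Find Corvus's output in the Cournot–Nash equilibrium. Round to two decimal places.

Zephyr's profit: π_Z = (69 - 3Q)q_Z - (16q_Z). Setting ∂π_Z/∂q_Z = 0: 53 - 6q_Z - 3(q_C) = 0.
Corvus's first-order condition: 37 - 6q_C - 3(q_Z) = 0.
So q_Z = (53 - 3q_C)/6 and q_C = (37 - 3q_Z)/6.
Substituting one into the other gives q_Z = 23/3 and q_C = 7/3.

2.33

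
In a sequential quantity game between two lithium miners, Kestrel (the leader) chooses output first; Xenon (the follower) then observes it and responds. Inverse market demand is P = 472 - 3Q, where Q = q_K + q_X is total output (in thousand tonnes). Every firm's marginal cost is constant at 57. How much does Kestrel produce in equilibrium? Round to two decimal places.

Solve by backward induction. Given q_K, the follower Xenon maximises π_X = (472 - 3q_K - 3q_X)q_X - 57q_X.
Setting the follower's marginal profit to zero, 415 - 3q_K - 6q_X = 0, i.e. q_X = (415 - 3q_K)/6.
The leader anticipates this reaction. Substituting into P = 472 - 3Q gives P = 529/2 - (3/2)q_K, so π_K = (529/2 - (3/2)q_K)q_K - 57q_K.
The leader's first-order condition 415/2 - 3q_K = 0 yields q_K = 415/6.
Then q_X = (415 - 3·(415/6))/6 = 415/12.

69.17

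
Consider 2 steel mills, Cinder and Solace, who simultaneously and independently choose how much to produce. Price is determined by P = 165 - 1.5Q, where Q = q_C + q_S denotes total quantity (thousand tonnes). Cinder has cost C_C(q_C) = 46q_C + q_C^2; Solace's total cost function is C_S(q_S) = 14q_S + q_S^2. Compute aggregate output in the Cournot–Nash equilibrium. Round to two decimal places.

41.54

Cinder's profit: π_C = (165 - 1.5Q)q_C - (46q_C + q_C²). Setting ∂π_C/∂q_C = 0: 119 - 5q_C - (3/2)(q_S) = 0.
Solace's profit: π_S = (165 - 1.5Q)q_S - (14q_S + q_S²). Setting ∂π_S/∂q_S = 0: 151 - 5q_S - (3/2)(q_C) = 0.
Best responses: q_C = (119 - (3/2)q_S)/5, q_S = (151 - (3/2)q_C)/5.
Substituting one into the other gives q_C = 1474/91 and q_S = 25.3407.
Total output Q = 1474/91 + 25.3407 = 540/13.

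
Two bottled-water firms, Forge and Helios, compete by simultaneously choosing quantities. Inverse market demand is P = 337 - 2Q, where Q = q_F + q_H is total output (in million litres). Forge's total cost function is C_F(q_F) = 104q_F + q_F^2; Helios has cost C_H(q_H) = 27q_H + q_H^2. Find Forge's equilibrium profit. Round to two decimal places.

1773.29

Forge's profit: π_F = (337 - 2Q)q_F - (104q_F + q_F²). Setting ∂π_F/∂q_F = 0: 233 - 6q_F - 2(q_H) = 0.
Helios's profit: π_H = (337 - 2Q)q_H - (27q_H + q_H²). Setting ∂π_H/∂q_H = 0: 310 - 6q_H - 2(q_F) = 0.
Rearranging gives the reaction functions q_F = (233 - 2q_H)/6 and q_H = (310 - 2q_F)/6.
Solving the pair: q_F = 389/16, q_H = 697/16.
Price P = 337 - 2·(543/8) = 805/4.
Forge's profit: (805/4)·(389/16) - 104·(389/16) - (389/16)² = 1773.2930.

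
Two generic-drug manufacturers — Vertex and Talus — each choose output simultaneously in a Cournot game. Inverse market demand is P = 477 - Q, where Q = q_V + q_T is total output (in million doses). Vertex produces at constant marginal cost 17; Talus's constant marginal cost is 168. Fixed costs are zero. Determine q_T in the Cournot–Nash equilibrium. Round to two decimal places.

52.67

Vertex's profit: π_V = (477 - Q)q_V - (17q_V). Setting ∂π_V/∂q_V = 0: 460 - 2q_V - (q_T) = 0.
Talus's first-order condition: 309 - 2q_T - (q_V) = 0.
Rearranging gives the reaction functions q_V = (460 - q_T)/2 and q_T = (309 - q_V)/2.
Substituting one into the other gives q_V = 611/3 and q_T = 158/3.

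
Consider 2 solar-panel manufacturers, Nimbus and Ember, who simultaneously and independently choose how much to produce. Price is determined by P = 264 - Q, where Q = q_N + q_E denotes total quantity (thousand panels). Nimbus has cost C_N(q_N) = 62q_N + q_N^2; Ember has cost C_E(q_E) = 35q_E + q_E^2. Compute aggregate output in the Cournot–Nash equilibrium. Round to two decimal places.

Nimbus's profit: π_N = (264 - Q)q_N - (62q_N + q_N²). Setting ∂π_N/∂q_N = 0: 202 - 4q_N - (q_E) = 0.
Ember's first-order condition: 229 - 4q_E - (q_N) = 0.
Rearranging gives the reaction functions q_N = (202 - q_E)/4 and q_E = (229 - q_N)/4.
Solving the pair: q_N = 193/5, q_E = 238/5.
Total output Q = 193/5 + 238/5 = 431/5.

86.20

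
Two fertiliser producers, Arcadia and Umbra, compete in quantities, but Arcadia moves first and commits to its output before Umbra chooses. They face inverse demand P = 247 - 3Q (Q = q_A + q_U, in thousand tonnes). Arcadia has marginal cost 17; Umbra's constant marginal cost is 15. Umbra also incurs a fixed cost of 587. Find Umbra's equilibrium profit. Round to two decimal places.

573.33

Solve by backward induction. Given q_A, the follower Umbra maximises π_U = (247 - 3q_A - 3q_U)q_U - 15q_U.
Follower FOC: 232 - 3q_A - 6q_U = 0, so q_U(q_A) = (232 - 3q_A)/6.
Arcadia substitutes q_U(q_A) into its own profit: π_A = q_A(247 - 3q_A - (232 - 3q_A)/2) - 17q_A = (131 - (3/2)q_A)q_A - 17q_A.
Leader FOC: 114 - 3q_A = 0, so q_A = 38.
Then q_U = (232 - 3·38)/6 = 59/3.
Price P = 247 - 3·(173/3) = 74.
Umbra's profit: (74 - 15)·(59/3) - 587 = 1720/3.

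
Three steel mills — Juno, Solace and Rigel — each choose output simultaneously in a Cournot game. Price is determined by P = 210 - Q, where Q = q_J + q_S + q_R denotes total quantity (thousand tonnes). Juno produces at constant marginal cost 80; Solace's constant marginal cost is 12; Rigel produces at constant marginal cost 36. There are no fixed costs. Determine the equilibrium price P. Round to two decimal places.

Juno's profit: π_J = (210 - Q)q_J - (80q_J). Setting ∂π_J/∂q_J = 0: 130 - 2q_J - (q_S + q_R) = 0.
Solace's profit: π_S = (210 - Q)q_S - (12q_S). Setting ∂π_S/∂q_S = 0: 198 - 2q_S - (q_J + q_R) = 0.
Rigel's first-order condition: 174 - 2q_R - (q_J + q_S) = 0.
Summing all 3 equations gives 502 − 4Q = 0, hence Q = 251/2.
Back-substituting: q_J = (130 − 251/2) = 9/2, q_S = (198 − 251/2) = 145/2, q_R = (174 − 251/2) = 97/2.
Total output Q = 251/2, so price P = 210 - 251/2 = 169/2.

84.50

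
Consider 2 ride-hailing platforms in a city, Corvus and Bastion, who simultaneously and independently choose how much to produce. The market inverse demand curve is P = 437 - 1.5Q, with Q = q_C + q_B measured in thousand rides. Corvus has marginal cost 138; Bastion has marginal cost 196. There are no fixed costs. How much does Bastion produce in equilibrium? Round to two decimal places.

Corvus's profit: π_C = (437 - 1.5Q)q_C - (138q_C). Setting ∂π_C/∂q_C = 0: 299 - 3q_C - (3/2)(q_B) = 0.
Bastion's first-order condition: 241 - 3q_B - (3/2)(q_C) = 0.
Rearranging gives the reaction functions q_C = (299 - (3/2)q_B)/3 and q_B = (241 - (3/2)q_C)/3.
Substituting one into the other gives q_C = 238/3 and q_B = 122/3.

40.67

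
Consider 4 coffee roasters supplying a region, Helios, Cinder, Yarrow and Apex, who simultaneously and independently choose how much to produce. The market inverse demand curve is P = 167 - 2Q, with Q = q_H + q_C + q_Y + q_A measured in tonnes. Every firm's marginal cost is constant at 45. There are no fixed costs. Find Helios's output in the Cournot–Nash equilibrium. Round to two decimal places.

Each firm earns π_i = (167 - 2Q)q_i - 45q_i.
Setting ∂π_i/∂q_i = 0 with rivals' quantities fixed: 122 - 4q_i - 2·Σ_{j≠i} q_j = 0.
By symmetry each firm produces the same amount; substituting Σ_{j≠i} q_j = 3q_i yields q_i = 122/10 = 61/5.

12.20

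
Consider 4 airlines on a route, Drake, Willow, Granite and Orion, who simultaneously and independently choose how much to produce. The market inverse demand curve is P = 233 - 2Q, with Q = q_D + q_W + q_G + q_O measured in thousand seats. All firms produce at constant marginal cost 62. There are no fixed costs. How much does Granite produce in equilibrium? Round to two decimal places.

A representative firm's profit is π_i = q_i(233 - 2Q) - 62q_i.
First-order condition (treating rivals' output as given): 171 - 4q_i - 2·Σ_{j≠i} q_j = 0.
By symmetry each firm produces the same amount; substituting Σ_{j≠i} q_j = 3q_i yields q_i = 171/10.

17.10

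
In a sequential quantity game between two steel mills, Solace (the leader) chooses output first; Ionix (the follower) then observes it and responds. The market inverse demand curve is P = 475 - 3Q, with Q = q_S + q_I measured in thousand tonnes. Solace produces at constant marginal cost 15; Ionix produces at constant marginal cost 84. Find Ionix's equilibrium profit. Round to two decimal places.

1333.52

The follower Ionix best-responds to any q_S: π_I = (475 - 3Q)q_I - 84q_I.
Follower FOC: 391 - 3q_S - 6q_I = 0, so q_I(q_S) = (391 - 3q_S)/6.
Solace substitutes q_I(q_S) into its own profit: π_S = q_S(475 - 3q_S - (391 - 3q_S)/2) - 15q_S = (559/2 - (3/2)q_S)q_S - 15q_S.
Leader FOC: 529/2 - 3q_S = 0, so q_S = 529/6.
Then q_I = (391 - 3·(529/6))/6 = 253/12.
Price P = 475 - 3·(437/4) = 589/4.
Ionix's profit: (589/4 - 84)·(253/12) = 1333.5208.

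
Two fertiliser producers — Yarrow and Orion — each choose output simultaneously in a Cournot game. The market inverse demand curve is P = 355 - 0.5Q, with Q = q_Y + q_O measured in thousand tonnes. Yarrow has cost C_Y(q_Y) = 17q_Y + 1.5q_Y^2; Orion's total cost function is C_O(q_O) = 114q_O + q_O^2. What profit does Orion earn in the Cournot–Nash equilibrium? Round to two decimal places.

Yarrow's profit: π_Y = (355 - 0.5Q)q_Y - (17q_Y + (3/2)q_Y²). Setting ∂π_Y/∂q_Y = 0: 338 - 4q_Y - (1/2)(q_O) = 0.
Orion's profit: π_O = (355 - 0.5Q)q_O - (114q_O + q_O²). Setting ∂π_O/∂q_O = 0: 241 - 3q_O - (1/2)(q_Y) = 0.
Best responses: q_Y = (338 - (1/2)q_O)/4, q_O = (241 - (1/2)q_Y)/3.
Solving the pair: q_Y = 76.0426, q_O = 67.6596.
Price P = 355 - (1/2)·143.7021 = 283.1489.
Orion's profit: 283.1489·67.6596 - 114·67.6596 - 67.6596² = 6866.7270.

6866.73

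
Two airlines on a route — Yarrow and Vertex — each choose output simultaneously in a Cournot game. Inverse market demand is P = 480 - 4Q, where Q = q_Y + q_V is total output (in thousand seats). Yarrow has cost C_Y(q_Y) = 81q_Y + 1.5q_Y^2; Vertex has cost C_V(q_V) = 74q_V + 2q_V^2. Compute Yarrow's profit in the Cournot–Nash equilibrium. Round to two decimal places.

Yarrow's profit: π_Y = (480 - 4Q)q_Y - (81q_Y + (3/2)q_Y²). Setting ∂π_Y/∂q_Y = 0: 399 - 11q_Y - 4(q_V) = 0.
Vertex's first-order condition: 406 - 12q_V - 4(q_Y) = 0.
Best responses: q_Y = (399 - 4q_V)/11, q_V = (406 - 4q_Y)/12.
Substituting one into the other gives q_Y = 791/29 and q_V = 1435/58.
Price P = 480 - 4·52.0172 = 271.9310.
Yarrow's profit: 271.9310·(791/29) - 81·(791/29) - (3/2)(791/29)² = 4091.8496.

4091.85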